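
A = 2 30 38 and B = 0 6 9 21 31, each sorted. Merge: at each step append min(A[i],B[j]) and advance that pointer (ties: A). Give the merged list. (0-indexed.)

[0, 2, 6, 9, 21, 30, 31, 38]

i=0 j=0: A[i]=2>B[j]=0 take 0, j++
i=0 j=1: A[i]=2<=B[j]=6 take 2, i++
i=1 j=1: A[i]=30>B[j]=6 take 6, j++
i=1 j=2: A[i]=30>B[j]=9 take 9, j++
i=1 j=3: A[i]=30>B[j]=21 take 21, j++
i=1 j=4: A[i]=30<=B[j]=31 take 30, i++
i=2 j=4: A[i]=38>B[j]=31 take 31, j++
i=2 j=5: B done, take A[i]=38, i++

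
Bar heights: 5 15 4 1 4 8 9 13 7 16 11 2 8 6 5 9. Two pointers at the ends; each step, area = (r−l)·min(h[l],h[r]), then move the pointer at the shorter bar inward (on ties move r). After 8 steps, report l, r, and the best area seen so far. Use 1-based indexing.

l=3, r=10, best area=126

[1,16] min(5,9)*15=75 best=75 * → l++
[2,16] min(15,9)*14=126 best=126 * → r--
[2,15] min(15,5)*13=65 best=126 → r--
[2,14] min(15,6)*12=72 best=126 → r--
[2,13] min(15,8)*11=88 best=126 → r--
[2,12] min(15,2)*10=20 best=126 → r--
[2,11] min(15,11)*9=99 best=126 → r--
[2,10] min(15,16)*8=120 best=126 → l++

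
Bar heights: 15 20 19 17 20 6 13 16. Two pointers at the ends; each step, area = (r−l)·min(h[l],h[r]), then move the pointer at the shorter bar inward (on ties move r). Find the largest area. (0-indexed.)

max area = 105

l=0 r=7: min(15,16)*7=105 best=105 *, l++
l=1 r=7: min(20,16)*6=96 best=105, r--
l=1 r=6: min(20,13)*5=65 best=105, r--
l=1 r=5: min(20,6)*4=24 best=105, r--
l=1 r=4: min(20,20)*3=60 best=105, r--
l=1 r=3: min(20,17)*2=34 best=105, r--
l=1 r=2: min(20,19)*1=19 best=105, r--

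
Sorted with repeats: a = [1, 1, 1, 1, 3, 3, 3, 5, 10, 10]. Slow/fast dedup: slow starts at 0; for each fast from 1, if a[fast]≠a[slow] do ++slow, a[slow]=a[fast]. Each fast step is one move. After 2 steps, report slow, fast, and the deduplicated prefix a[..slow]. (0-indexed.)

slow=0, fast=3, prefix=[1]

(s=0,f=1) a[fast]=1=a[slow] dup → fast++
(s=0,f=2) a[fast]=1=a[slow] dup → fast++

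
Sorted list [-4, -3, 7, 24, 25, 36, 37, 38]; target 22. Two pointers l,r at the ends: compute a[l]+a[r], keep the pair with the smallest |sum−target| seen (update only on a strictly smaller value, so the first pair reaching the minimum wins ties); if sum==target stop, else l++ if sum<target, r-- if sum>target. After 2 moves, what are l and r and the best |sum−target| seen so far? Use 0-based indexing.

[0,7] -4+38=34 d=12 * → r--
[0,6] -4+37=33 d=11 * → r--

l=0, r=5, best |Δ|=11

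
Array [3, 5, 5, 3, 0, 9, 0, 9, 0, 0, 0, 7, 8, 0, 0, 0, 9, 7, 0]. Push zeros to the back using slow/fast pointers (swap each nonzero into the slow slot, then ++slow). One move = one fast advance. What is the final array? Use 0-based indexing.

[3, 5, 5, 3, 9, 9, 7, 8, 9, 7, 0, 0, 0, 0, 0, 0, 0, 0, 0]

slow=0 fast=0: a[fast]=3≠0 swap→a[0]=3, slow++,fast++
slow=1 fast=1: a[fast]=5≠0 swap→a[1]=5, slow++,fast++
slow=2 fast=2: a[fast]=5≠0 swap→a[2]=5, slow++,fast++
slow=3 fast=3: a[fast]=3≠0 swap→a[3]=3, slow++,fast++
slow=4 fast=4: a[fast]=0, fast++
slow=4 fast=5: a[fast]=9≠0 swap→a[4]=9, slow++,fast++
slow=5 fast=6: a[fast]=0, fast++
slow=5 fast=7: a[fast]=9≠0 swap→a[5]=9, slow++,fast++
slow=6 fast=8: a[fast]=0, fast++
slow=6 fast=9: a[fast]=0, fast++
slow=6 fast=10: a[fast]=0, fast++
slow=6 fast=11: a[fast]=7≠0 swap→a[6]=7, slow++,fast++
slow=7 fast=12: a[fast]=8≠0 swap→a[7]=8, slow++,fast++
slow=8 fast=13: a[fast]=0, fast++
slow=8 fast=14: a[fast]=0, fast++
slow=8 fast=15: a[fast]=0, fast++
slow=8 fast=16: a[fast]=9≠0 swap→a[8]=9, slow++,fast++
slow=9 fast=17: a[fast]=7≠0 swap→a[9]=7, slow++,fast++
slow=10 fast=18: a[fast]=0, fast++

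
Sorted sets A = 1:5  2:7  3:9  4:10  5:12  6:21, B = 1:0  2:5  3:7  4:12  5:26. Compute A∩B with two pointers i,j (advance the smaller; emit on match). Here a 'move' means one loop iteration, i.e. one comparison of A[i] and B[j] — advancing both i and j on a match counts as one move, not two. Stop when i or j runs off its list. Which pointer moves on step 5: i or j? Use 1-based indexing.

[i=1,j=1] 5>0 → j++
[i=1,j=2] 5==5 emit → i++,j++
[i=2,j=3] 7==7 emit → i++,j++
[i=3,j=4] 9<12 → i++
[i=4,j=4] 10<12 → i++

i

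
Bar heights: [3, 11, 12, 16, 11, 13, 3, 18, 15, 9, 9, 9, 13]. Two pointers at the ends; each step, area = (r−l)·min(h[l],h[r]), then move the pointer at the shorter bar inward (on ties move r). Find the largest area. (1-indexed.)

max area = 121

[1,13] min(3,13)*12=36 best=36 * → l++
[2,13] min(11,13)*11=121 best=121 * → l++
[3,13] min(12,13)*10=120 best=121 → l++
[4,13] min(16,13)*9=117 best=121 → r--
[4,12] min(16,9)*8=72 best=121 → r--
[4,11] min(16,9)*7=63 best=121 → r--
[4,10] min(16,9)*6=54 best=121 → r--
[4,9] min(16,15)*5=75 best=121 → r--
[4,8] min(16,18)*4=64 best=121 → l++
[5,8] min(11,18)*3=33 best=121 → l++
[6,8] min(13,18)*2=26 best=121 → l++
[7,8] min(3,18)*1=3 best=121 → l++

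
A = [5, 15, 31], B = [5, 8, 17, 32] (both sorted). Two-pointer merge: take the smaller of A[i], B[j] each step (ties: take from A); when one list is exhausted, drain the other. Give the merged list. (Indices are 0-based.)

i=0 j=0: A[i]=5<=B[j]=5 take 5, i++
i=1 j=0: A[i]=15>B[j]=5 take 5, j++
i=1 j=1: A[i]=15>B[j]=8 take 8, j++
i=1 j=2: A[i]=15<=B[j]=17 take 15, i++
i=2 j=2: A[i]=31>B[j]=17 take 17, j++
i=2 j=3: A[i]=31<=B[j]=32 take 31, i++
i=3 j=3: A done, take B[j]=32, j++

[5, 5, 8, 15, 17, 31, 32]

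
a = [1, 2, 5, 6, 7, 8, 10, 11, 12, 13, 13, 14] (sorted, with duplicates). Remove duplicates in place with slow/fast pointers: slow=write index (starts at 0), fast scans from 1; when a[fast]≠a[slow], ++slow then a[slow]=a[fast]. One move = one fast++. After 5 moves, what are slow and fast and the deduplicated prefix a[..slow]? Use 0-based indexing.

slow=5, fast=6, prefix=[1, 2, 5, 6, 7, 8]

slow=0 fast=1: a[fast]=2≠a[slow]=1 write a[1]=2, slow++,fast++
slow=1 fast=2: a[fast]=5≠a[slow]=2 write a[2]=5, slow++,fast++
slow=2 fast=3: a[fast]=6≠a[slow]=5 write a[3]=6, slow++,fast++
slow=3 fast=4: a[fast]=7≠a[slow]=6 write a[4]=7, slow++,fast++
slow=4 fast=5: a[fast]=8≠a[slow]=7 write a[5]=8, slow++,fast++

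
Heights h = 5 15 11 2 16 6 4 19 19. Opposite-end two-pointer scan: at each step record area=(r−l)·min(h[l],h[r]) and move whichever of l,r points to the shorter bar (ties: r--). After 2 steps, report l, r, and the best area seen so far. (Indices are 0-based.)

l=2, r=8, best area=105

[0,8] min(5,19)*8=40 best=40 * → l++
[1,8] min(15,19)*7=105 best=105 * → l++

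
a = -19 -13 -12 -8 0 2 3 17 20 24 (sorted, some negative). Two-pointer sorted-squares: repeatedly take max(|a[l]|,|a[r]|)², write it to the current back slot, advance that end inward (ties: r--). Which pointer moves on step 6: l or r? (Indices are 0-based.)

l

[0,9] |-19|<=|24| out[9]=576 → r--
[0,8] |-19|<=|20| out[8]=400 → r--
[0,7] |-19|>|17| out[7]=361 → l++
[1,7] |-13|<=|17| out[6]=289 → r--
[1,6] |-13|>|3| out[5]=169 → l++
[2,6] |-12|>|3| out[4]=144 → l++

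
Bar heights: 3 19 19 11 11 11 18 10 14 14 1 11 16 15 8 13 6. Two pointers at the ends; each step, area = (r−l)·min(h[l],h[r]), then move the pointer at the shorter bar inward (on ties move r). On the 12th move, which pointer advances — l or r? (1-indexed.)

r

l=1 r=17: min(3,6)*16=48 best=48 *, l++
l=2 r=17: min(19,6)*15=90 best=90 *, r--
l=2 r=16: min(19,13)*14=182 best=182 *, r--
l=2 r=15: min(19,8)*13=104 best=182, r--
l=2 r=14: min(19,15)*12=180 best=182, r--
l=2 r=13: min(19,16)*11=176 best=182, r--
l=2 r=12: min(19,11)*10=110 best=182, r--
l=2 r=11: min(19,1)*9=9 best=182, r--
l=2 r=10: min(19,14)*8=112 best=182, r--
l=2 r=9: min(19,14)*7=98 best=182, r--
l=2 r=8: min(19,10)*6=60 best=182, r--
l=2 r=7: min(19,18)*5=90 best=182, r--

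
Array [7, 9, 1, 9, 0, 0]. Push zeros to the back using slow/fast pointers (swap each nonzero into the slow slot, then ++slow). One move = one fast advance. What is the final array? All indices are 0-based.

slow=0 fast=0: a[fast]=7≠0 swap→a[0]=7, slow++,fast++
slow=1 fast=1: a[fast]=9≠0 swap→a[1]=9, slow++,fast++
slow=2 fast=2: a[fast]=1≠0 swap→a[2]=1, slow++,fast++
slow=3 fast=3: a[fast]=9≠0 swap→a[3]=9, slow++,fast++
slow=4 fast=4: a[fast]=0, fast++
slow=4 fast=5: a[fast]=0, fast++

[7, 9, 1, 9, 0, 0]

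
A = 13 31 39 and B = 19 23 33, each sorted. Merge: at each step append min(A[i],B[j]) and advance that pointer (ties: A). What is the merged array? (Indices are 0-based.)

[i=0,j=0] A[i]=13<=B[j]=19 take 13 → i++
[i=1,j=0] A[i]=31>B[j]=19 take 19 → j++
[i=1,j=1] A[i]=31>B[j]=23 take 23 → j++
[i=1,j=2] A[i]=31<=B[j]=33 take 31 → i++
[i=2,j=2] A[i]=39>B[j]=33 take 33 → j++
[i=2,j=3] B done, take A[i]=39 → i++

[13, 19, 23, 31, 33, 39]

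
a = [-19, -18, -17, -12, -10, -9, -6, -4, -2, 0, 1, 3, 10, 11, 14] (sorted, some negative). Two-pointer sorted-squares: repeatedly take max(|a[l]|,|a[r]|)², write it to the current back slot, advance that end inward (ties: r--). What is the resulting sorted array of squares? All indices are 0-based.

[0, 1, 4, 9, 16, 36, 81, 100, 100, 121, 144, 196, 289, 324, 361]

[0,14] |-19|>|14| out[14]=361 → l++
[1,14] |-18|>|14| out[13]=324 → l++
[2,14] |-17|>|14| out[12]=289 → l++
[3,14] |-12|<=|14| out[11]=196 → r--
[3,13] |-12|>|11| out[10]=144 → l++
[4,13] |-10|<=|11| out[9]=121 → r--
[4,12] |-10|<=|10| out[8]=100 → r--
[4,11] |-10|>|3| out[7]=100 → l++
[5,11] |-9|>|3| out[6]=81 → l++
[6,11] |-6|>|3| out[5]=36 → l++
[7,11] |-4|>|3| out[4]=16 → l++
[8,11] |-2|<=|3| out[3]=9 → r--
[8,10] |-2|>|1| out[2]=4 → l++
[9,10] |0|<=|1| out[1]=1 → r--
[9,9] |0|<=|0| out[0]=0 → r--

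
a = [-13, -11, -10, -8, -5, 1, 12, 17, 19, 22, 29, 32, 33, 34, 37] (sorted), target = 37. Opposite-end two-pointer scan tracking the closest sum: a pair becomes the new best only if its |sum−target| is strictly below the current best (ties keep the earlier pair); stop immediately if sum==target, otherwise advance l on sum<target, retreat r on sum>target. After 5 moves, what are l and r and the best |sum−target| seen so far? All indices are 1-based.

l=1 r=15: -13+37=24 d=13 *, l++
l=2 r=15: -11+37=26 d=11 *, l++
l=3 r=15: -10+37=27 d=10 *, l++
l=4 r=15: -8+37=29 d=8 *, l++
l=5 r=15: -5+37=32 d=5 *, l++

l=6, r=15, best |Δ|=5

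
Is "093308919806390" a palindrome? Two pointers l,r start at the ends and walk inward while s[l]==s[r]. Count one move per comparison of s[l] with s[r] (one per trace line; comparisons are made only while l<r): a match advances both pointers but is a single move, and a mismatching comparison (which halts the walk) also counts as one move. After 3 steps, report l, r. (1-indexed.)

[1,15] '0'=='0' → l++,r--
[2,14] '9'=='9' → l++,r--
[3,13] '3'=='3' → l++,r--

l=4, r=12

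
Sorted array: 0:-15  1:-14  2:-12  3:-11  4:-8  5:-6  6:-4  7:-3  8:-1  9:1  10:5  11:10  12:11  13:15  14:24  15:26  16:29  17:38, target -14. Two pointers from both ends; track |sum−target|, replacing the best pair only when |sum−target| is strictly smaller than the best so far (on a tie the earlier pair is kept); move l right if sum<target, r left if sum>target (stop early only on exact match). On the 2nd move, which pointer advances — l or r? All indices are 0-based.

l=0 r=17: -15+38=23 d=37 *, r--
l=0 r=16: -15+29=14 d=28 *, r--

r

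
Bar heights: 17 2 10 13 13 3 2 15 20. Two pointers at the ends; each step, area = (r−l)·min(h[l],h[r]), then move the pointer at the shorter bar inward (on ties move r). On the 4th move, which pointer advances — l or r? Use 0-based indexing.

[0,8] min(17,20)*8=136 best=136 * → l++
[1,8] min(2,20)*7=14 best=136 → l++
[2,8] min(10,20)*6=60 best=136 → l++
[3,8] min(13,20)*5=65 best=136 → l++

l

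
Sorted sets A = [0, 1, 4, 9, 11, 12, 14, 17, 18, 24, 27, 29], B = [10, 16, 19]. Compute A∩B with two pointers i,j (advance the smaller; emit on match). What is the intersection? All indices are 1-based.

intersection = []

i=1 j=1: 0<10, i++
i=2 j=1: 1<10, i++
i=3 j=1: 4<10, i++
i=4 j=1: 9<10, i++
i=5 j=1: 11>10, j++
i=5 j=2: 11<16, i++
i=6 j=2: 12<16, i++
i=7 j=2: 14<16, i++
i=8 j=2: 17>16, j++
i=8 j=3: 17<19, i++
i=9 j=3: 18<19, i++
i=10 j=3: 24>19, j++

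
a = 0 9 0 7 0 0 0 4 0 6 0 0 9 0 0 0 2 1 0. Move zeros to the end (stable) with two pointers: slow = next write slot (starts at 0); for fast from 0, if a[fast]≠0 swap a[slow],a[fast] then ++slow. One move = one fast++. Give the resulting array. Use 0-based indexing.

(s=0,f=0) a[fast]=0 → fast++
(s=0,f=1) a[fast]=9≠0 swap→a[0]=9 → slow++,fast++
(s=1,f=2) a[fast]=0 → fast++
(s=1,f=3) a[fast]=7≠0 swap→a[1]=7 → slow++,fast++
(s=2,f=4) a[fast]=0 → fast++
(s=2,f=5) a[fast]=0 → fast++
(s=2,f=6) a[fast]=0 → fast++
(s=2,f=7) a[fast]=4≠0 swap→a[2]=4 → slow++,fast++
(s=3,f=8) a[fast]=0 → fast++
(s=3,f=9) a[fast]=6≠0 swap→a[3]=6 → slow++,fast++
(s=4,f=10) a[fast]=0 → fast++
(s=4,f=11) a[fast]=0 → fast++
(s=4,f=12) a[fast]=9≠0 swap→a[4]=9 → slow++,fast++
(s=5,f=13) a[fast]=0 → fast++
(s=5,f=14) a[fast]=0 → fast++
(s=5,f=15) a[fast]=0 → fast++
(s=5,f=16) a[fast]=2≠0 swap→a[5]=2 → slow++,fast++
(s=6,f=17) a[fast]=1≠0 swap→a[6]=1 → slow++,fast++
(s=7,f=18) a[fast]=0 → fast++

[9, 7, 4, 6, 9, 2, 1, 0, 0, 0, 0, 0, 0, 0, 0, 0, 0, 0, 0]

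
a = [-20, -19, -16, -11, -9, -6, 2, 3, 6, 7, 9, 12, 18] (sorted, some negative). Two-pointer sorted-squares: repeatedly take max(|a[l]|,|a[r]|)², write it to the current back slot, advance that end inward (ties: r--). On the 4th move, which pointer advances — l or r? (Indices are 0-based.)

l

l=0 r=12: |-20|>|18| out[12]=400, l++
l=1 r=12: |-19|>|18| out[11]=361, l++
l=2 r=12: |-16|<=|18| out[10]=324, r--
l=2 r=11: |-16|>|12| out[9]=256, l++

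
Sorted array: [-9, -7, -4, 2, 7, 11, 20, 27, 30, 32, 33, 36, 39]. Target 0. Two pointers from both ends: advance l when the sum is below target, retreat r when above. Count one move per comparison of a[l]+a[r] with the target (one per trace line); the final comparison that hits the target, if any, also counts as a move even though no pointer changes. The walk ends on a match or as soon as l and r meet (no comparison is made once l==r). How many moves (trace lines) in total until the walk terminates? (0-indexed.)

l=0 r=12: -9+39=30 >0, r--
l=0 r=11: -9+36=27 >0, r--
l=0 r=10: -9+33=24 >0, r--
l=0 r=9: -9+32=23 >0, r--
l=0 r=8: -9+30=21 >0, r--
l=0 r=7: -9+27=18 >0, r--
l=0 r=6: -9+20=11 >0, r--
l=0 r=5: -9+11=2 >0, r--
l=0 r=4: -9+7=-2 <0, l++
l=1 r=4: -7+7=0, found

10 moves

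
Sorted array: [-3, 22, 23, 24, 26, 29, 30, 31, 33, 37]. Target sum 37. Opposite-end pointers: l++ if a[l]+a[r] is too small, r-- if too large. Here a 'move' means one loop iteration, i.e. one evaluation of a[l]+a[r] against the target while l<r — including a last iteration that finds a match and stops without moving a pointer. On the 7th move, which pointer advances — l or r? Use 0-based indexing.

r

l=0 r=9: -3+37=34 <37, l++
l=1 r=9: 22+37=59 >37, r--
l=1 r=8: 22+33=55 >37, r--
l=1 r=7: 22+31=53 >37, r--
l=1 r=6: 22+30=52 >37, r--
l=1 r=5: 22+29=51 >37, r--
l=1 r=4: 22+26=48 >37, r--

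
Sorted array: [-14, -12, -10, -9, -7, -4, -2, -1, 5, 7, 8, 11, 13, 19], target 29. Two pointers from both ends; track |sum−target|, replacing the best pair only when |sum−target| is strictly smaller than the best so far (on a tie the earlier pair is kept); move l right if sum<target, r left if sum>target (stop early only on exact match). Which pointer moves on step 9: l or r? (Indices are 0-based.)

[0,13] -14+19=5 d=24 * → l++
[1,13] -12+19=7 d=22 * → l++
[2,13] -10+19=9 d=20 * → l++
[3,13] -9+19=10 d=19 * → l++
[4,13] -7+19=12 d=17 * → l++
[5,13] -4+19=15 d=14 * → l++
[6,13] -2+19=17 d=12 * → l++
[7,13] -1+19=18 d=11 * → l++
[8,13] 5+19=24 d=5 * → l++

l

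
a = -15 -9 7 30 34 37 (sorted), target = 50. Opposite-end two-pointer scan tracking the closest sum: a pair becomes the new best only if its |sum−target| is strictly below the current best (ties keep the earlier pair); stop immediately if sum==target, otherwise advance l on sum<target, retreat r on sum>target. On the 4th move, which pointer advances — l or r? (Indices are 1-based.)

r

[1,6] -15+37=22 d=28 * → l++
[2,6] -9+37=28 d=22 * → l++
[3,6] 7+37=44 d=6 * → l++
[4,6] 30+37=67 d=17 → r--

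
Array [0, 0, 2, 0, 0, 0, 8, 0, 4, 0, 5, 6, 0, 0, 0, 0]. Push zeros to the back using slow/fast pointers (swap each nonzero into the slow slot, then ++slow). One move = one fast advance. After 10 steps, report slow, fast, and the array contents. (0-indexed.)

(s=0,f=0) a[fast]=0 → fast++
(s=0,f=1) a[fast]=0 → fast++
(s=0,f=2) a[fast]=2≠0 swap→a[0]=2 → slow++,fast++
(s=1,f=3) a[fast]=0 → fast++
(s=1,f=4) a[fast]=0 → fast++
(s=1,f=5) a[fast]=0 → fast++
(s=1,f=6) a[fast]=8≠0 swap→a[1]=8 → slow++,fast++
(s=2,f=7) a[fast]=0 → fast++
(s=2,f=8) a[fast]=4≠0 swap→a[2]=4 → slow++,fast++
(s=3,f=9) a[fast]=0 → fast++

slow=3, fast=10, a=[2, 8, 4, 0, 0, 0, 0, 0, 0, 0, 5, 6, 0, 0, 0, 0]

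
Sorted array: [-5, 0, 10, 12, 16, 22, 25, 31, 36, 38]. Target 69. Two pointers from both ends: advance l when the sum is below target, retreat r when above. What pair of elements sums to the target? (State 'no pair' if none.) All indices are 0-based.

[0,9] -5+38=33 <69 → l++
[1,9] 0+38=38 <69 → l++
[2,9] 10+38=48 <69 → l++
[3,9] 12+38=50 <69 → l++
[4,9] 16+38=54 <69 → l++
[5,9] 22+38=60 <69 → l++
[6,9] 25+38=63 <69 → l++
[7,9] 31+38=69 → found

(31, 38)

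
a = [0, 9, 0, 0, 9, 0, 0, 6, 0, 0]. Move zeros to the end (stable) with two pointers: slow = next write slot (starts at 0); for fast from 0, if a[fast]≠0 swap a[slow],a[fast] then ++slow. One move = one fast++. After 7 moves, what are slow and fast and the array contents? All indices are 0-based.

(s=0,f=0) a[fast]=0 → fast++
(s=0,f=1) a[fast]=9≠0 swap→a[0]=9 → slow++,fast++
(s=1,f=2) a[fast]=0 → fast++
(s=1,f=3) a[fast]=0 → fast++
(s=1,f=4) a[fast]=9≠0 swap→a[1]=9 → slow++,fast++
(s=2,f=5) a[fast]=0 → fast++
(s=2,f=6) a[fast]=0 → fast++

slow=2, fast=7, a=[9, 9, 0, 0, 0, 0, 0, 6, 0, 0]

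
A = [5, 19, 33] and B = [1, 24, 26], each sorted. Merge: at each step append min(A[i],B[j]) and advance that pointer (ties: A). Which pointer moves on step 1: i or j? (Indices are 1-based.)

[i=1,j=1] A[i]=5>B[j]=1 take 1 → j++

j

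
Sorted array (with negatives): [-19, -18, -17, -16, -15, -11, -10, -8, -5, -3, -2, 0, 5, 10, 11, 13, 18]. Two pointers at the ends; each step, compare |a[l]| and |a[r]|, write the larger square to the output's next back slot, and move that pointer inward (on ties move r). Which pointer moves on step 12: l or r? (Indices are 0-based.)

[0,16] |-19|>|18| out[16]=361 → l++
[1,16] |-18|<=|18| out[15]=324 → r--
[1,15] |-18|>|13| out[14]=324 → l++
[2,15] |-17|>|13| out[13]=289 → l++
[3,15] |-16|>|13| out[12]=256 → l++
[4,15] |-15|>|13| out[11]=225 → l++
[5,15] |-11|<=|13| out[10]=169 → r--
[5,14] |-11|<=|11| out[9]=121 → r--
[5,13] |-11|>|10| out[8]=121 → l++
[6,13] |-10|<=|10| out[7]=100 → r--
[6,12] |-10|>|5| out[6]=100 → l++
[7,12] |-8|>|5| out[5]=64 → l++

l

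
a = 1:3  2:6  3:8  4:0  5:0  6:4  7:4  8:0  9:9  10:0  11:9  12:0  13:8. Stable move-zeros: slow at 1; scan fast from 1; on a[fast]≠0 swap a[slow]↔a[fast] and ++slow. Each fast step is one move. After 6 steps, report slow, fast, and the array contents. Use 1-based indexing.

slow=5, fast=7, a=[3, 6, 8, 4, 0, 0, 4, 0, 9, 0, 9, 0, 8]

slow=1 fast=1: a[fast]=3≠0 swap→a[1]=3, slow++,fast++
slow=2 fast=2: a[fast]=6≠0 swap→a[2]=6, slow++,fast++
slow=3 fast=3: a[fast]=8≠0 swap→a[3]=8, slow++,fast++
slow=4 fast=4: a[fast]=0, fast++
slow=4 fast=5: a[fast]=0, fast++
slow=4 fast=6: a[fast]=4≠0 swap→a[4]=4, slow++,fast++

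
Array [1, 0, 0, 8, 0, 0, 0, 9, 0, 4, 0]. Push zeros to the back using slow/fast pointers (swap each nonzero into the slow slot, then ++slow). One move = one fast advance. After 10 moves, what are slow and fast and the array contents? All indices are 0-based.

slow=0 fast=0: a[fast]=1≠0 swap→a[0]=1, slow++,fast++
slow=1 fast=1: a[fast]=0, fast++
slow=1 fast=2: a[fast]=0, fast++
slow=1 fast=3: a[fast]=8≠0 swap→a[1]=8, slow++,fast++
slow=2 fast=4: a[fast]=0, fast++
slow=2 fast=5: a[fast]=0, fast++
slow=2 fast=6: a[fast]=0, fast++
slow=2 fast=7: a[fast]=9≠0 swap→a[2]=9, slow++,fast++
slow=3 fast=8: a[fast]=0, fast++
slow=3 fast=9: a[fast]=4≠0 swap→a[3]=4, slow++,fast++

slow=4, fast=10, a=[1, 8, 9, 4, 0, 0, 0, 0, 0, 0, 0]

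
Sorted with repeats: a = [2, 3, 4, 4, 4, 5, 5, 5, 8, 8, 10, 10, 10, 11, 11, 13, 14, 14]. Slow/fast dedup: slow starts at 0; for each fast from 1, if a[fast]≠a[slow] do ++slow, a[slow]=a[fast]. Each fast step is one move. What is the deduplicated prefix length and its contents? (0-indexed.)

slow=0 fast=1: a[fast]=3≠a[slow]=2 write a[1]=3, slow++,fast++
slow=1 fast=2: a[fast]=4≠a[slow]=3 write a[2]=4, slow++,fast++
slow=2 fast=3: a[fast]=4=a[slow] dup, fast++
slow=2 fast=4: a[fast]=4=a[slow] dup, fast++
slow=2 fast=5: a[fast]=5≠a[slow]=4 write a[3]=5, slow++,fast++
slow=3 fast=6: a[fast]=5=a[slow] dup, fast++
slow=3 fast=7: a[fast]=5=a[slow] dup, fast++
slow=3 fast=8: a[fast]=8≠a[slow]=5 write a[4]=8, slow++,fast++
slow=4 fast=9: a[fast]=8=a[slow] dup, fast++
slow=4 fast=10: a[fast]=10≠a[slow]=8 write a[5]=10, slow++,fast++
slow=5 fast=11: a[fast]=10=a[slow] dup, fast++
slow=5 fast=12: a[fast]=10=a[slow] dup, fast++
slow=5 fast=13: a[fast]=11≠a[slow]=10 write a[6]=11, slow++,fast++
slow=6 fast=14: a[fast]=11=a[slow] dup, fast++
slow=6 fast=15: a[fast]=13≠a[slow]=11 write a[7]=13, slow++,fast++
slow=7 fast=16: a[fast]=14≠a[slow]=13 write a[8]=14, slow++,fast++
slow=8 fast=17: a[fast]=14=a[slow] dup, fast++

length 9; prefix = [2, 3, 4, 5, 8, 10, 11, 13, 14]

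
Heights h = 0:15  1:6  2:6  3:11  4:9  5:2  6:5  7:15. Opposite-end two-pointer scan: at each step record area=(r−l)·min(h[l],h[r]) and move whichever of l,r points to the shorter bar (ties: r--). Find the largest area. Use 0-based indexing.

[0,7] min(15,15)*7=105 best=105 * → r--
[0,6] min(15,5)*6=30 best=105 → r--
[0,5] min(15,2)*5=10 best=105 → r--
[0,4] min(15,9)*4=36 best=105 → r--
[0,3] min(15,11)*3=33 best=105 → r--
[0,2] min(15,6)*2=12 best=105 → r--
[0,1] min(15,6)*1=6 best=105 → r--

max area = 105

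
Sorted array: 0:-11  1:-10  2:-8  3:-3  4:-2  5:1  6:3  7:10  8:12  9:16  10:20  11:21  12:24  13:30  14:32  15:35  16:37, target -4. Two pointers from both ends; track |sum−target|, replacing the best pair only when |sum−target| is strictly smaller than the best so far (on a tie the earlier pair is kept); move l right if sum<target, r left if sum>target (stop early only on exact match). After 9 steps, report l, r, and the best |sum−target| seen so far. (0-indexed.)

l=0, r=7, best |Δ|=5

l=0 r=16: -11+37=26 d=30 *, r--
l=0 r=15: -11+35=24 d=28 *, r--
l=0 r=14: -11+32=21 d=25 *, r--
l=0 r=13: -11+30=19 d=23 *, r--
l=0 r=12: -11+24=13 d=17 *, r--
l=0 r=11: -11+21=10 d=14 *, r--
l=0 r=10: -11+20=9 d=13 *, r--
l=0 r=9: -11+16=5 d=9 *, r--
l=0 r=8: -11+12=1 d=5 *, r--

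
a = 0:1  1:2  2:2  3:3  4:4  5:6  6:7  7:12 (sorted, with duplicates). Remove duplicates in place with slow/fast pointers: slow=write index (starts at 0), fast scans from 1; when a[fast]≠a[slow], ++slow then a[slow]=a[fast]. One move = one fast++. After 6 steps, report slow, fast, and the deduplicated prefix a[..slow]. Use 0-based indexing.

slow=0 fast=1: a[fast]=2≠a[slow]=1 write a[1]=2, slow++,fast++
slow=1 fast=2: a[fast]=2=a[slow] dup, fast++
slow=1 fast=3: a[fast]=3≠a[slow]=2 write a[2]=3, slow++,fast++
slow=2 fast=4: a[fast]=4≠a[slow]=3 write a[3]=4, slow++,fast++
slow=3 fast=5: a[fast]=6≠a[slow]=4 write a[4]=6, slow++,fast++
slow=4 fast=6: a[fast]=7≠a[slow]=6 write a[5]=7, slow++,fast++

slow=5, fast=7, prefix=[1, 2, 3, 4, 6, 7]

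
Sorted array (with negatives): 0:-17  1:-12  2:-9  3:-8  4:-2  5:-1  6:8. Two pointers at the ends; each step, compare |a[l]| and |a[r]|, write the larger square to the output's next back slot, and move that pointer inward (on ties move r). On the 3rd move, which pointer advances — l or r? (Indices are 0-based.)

l

l=0 r=6: |-17|>|8| out[6]=289, l++
l=1 r=6: |-12|>|8| out[5]=144, l++
l=2 r=6: |-9|>|8| out[4]=81, l++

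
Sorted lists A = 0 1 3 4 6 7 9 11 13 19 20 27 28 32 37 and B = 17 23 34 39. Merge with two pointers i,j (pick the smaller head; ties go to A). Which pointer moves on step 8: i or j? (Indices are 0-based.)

i

[i=0,j=0] A[i]=0<=B[j]=17 take 0 → i++
[i=1,j=0] A[i]=1<=B[j]=17 take 1 → i++
[i=2,j=0] A[i]=3<=B[j]=17 take 3 → i++
[i=3,j=0] A[i]=4<=B[j]=17 take 4 → i++
[i=4,j=0] A[i]=6<=B[j]=17 take 6 → i++
[i=5,j=0] A[i]=7<=B[j]=17 take 7 → i++
[i=6,j=0] A[i]=9<=B[j]=17 take 9 → i++
[i=7,j=0] A[i]=11<=B[j]=17 take 11 → i++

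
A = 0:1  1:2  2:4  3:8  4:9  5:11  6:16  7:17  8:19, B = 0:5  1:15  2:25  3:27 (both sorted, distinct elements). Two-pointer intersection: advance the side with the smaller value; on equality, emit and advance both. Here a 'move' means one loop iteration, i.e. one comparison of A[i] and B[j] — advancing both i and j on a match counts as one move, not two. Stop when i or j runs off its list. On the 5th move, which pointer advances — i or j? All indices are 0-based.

i

[i=0,j=0] 1<5 → i++
[i=1,j=0] 2<5 → i++
[i=2,j=0] 4<5 → i++
[i=3,j=0] 8>5 → j++
[i=3,j=1] 8<15 → i++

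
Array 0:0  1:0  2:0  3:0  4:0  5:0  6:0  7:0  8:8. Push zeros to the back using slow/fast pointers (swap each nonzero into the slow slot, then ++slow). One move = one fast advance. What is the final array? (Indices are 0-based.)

(s=0,f=0) a[fast]=0 → fast++
(s=0,f=1) a[fast]=0 → fast++
(s=0,f=2) a[fast]=0 → fast++
(s=0,f=3) a[fast]=0 → fast++
(s=0,f=4) a[fast]=0 → fast++
(s=0,f=5) a[fast]=0 → fast++
(s=0,f=6) a[fast]=0 → fast++
(s=0,f=7) a[fast]=0 → fast++
(s=0,f=8) a[fast]=8≠0 swap→a[0]=8 → slow++,fast++

[8, 0, 0, 0, 0, 0, 0, 0, 0]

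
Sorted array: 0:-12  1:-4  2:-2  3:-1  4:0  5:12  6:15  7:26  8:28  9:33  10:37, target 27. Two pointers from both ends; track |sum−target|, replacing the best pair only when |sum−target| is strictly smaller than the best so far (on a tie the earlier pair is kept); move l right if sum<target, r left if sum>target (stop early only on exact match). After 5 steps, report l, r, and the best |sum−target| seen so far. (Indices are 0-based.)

[0,10] -12+37=25 d=2 * → l++
[1,10] -4+37=33 d=6 → r--
[1,9] -4+33=29 d=2 → r--
[1,8] -4+28=24 d=3 → l++
[2,8] -2+28=26 d=1 * → l++

l=3, r=8, best |Δ|=1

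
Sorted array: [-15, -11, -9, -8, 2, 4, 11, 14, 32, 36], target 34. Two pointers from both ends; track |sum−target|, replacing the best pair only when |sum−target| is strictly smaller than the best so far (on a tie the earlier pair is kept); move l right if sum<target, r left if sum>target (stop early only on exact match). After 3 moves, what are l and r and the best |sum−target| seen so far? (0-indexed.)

[0,9] -15+36=21 d=13 * → l++
[1,9] -11+36=25 d=9 * → l++
[2,9] -9+36=27 d=7 * → l++

l=3, r=9, best |Δ|=7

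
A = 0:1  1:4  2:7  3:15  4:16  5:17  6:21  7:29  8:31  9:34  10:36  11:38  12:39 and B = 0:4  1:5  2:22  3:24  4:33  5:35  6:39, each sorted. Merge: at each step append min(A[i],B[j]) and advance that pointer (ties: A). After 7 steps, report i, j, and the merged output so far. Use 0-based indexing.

i=5, j=2, merged so far=[1, 4, 4, 5, 7, 15, 16]

[i=0,j=0] A[i]=1<=B[j]=4 take 1 → i++
[i=1,j=0] A[i]=4<=B[j]=4 take 4 → i++
[i=2,j=0] A[i]=7>B[j]=4 take 4 → j++
[i=2,j=1] A[i]=7>B[j]=5 take 5 → j++
[i=2,j=2] A[i]=7<=B[j]=22 take 7 → i++
[i=3,j=2] A[i]=15<=B[j]=22 take 15 → i++
[i=4,j=2] A[i]=16<=B[j]=22 take 16 → i++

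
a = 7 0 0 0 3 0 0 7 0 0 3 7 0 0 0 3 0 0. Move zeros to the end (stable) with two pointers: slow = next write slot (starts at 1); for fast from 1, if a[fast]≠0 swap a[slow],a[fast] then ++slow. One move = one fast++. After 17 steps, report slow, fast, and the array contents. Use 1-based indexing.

(s=1,f=1) a[fast]=7≠0 swap→a[1]=7 → slow++,fast++
(s=2,f=2) a[fast]=0 → fast++
(s=2,f=3) a[fast]=0 → fast++
(s=2,f=4) a[fast]=0 → fast++
(s=2,f=5) a[fast]=3≠0 swap→a[2]=3 → slow++,fast++
(s=3,f=6) a[fast]=0 → fast++
(s=3,f=7) a[fast]=0 → fast++
(s=3,f=8) a[fast]=7≠0 swap→a[3]=7 → slow++,fast++
(s=4,f=9) a[fast]=0 → fast++
(s=4,f=10) a[fast]=0 → fast++
(s=4,f=11) a[fast]=3≠0 swap→a[4]=3 → slow++,fast++
(s=5,f=12) a[fast]=7≠0 swap→a[5]=7 → slow++,fast++
(s=6,f=13) a[fast]=0 → fast++
(s=6,f=14) a[fast]=0 → fast++
(s=6,f=15) a[fast]=0 → fast++
(s=6,f=16) a[fast]=3≠0 swap→a[6]=3 → slow++,fast++
(s=7,f=17) a[fast]=0 → fast++

slow=7, fast=18, a=[7, 3, 7, 3, 7, 3, 0, 0, 0, 0, 0, 0, 0, 0, 0, 0, 0, 0]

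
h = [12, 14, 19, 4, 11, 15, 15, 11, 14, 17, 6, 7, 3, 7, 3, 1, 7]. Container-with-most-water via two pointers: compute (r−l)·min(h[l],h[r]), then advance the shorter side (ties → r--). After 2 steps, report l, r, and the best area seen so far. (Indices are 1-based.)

l=1, r=15, best area=112

[1,17] min(12,7)*16=112 best=112 * → r--
[1,16] min(12,1)*15=15 best=112 → r--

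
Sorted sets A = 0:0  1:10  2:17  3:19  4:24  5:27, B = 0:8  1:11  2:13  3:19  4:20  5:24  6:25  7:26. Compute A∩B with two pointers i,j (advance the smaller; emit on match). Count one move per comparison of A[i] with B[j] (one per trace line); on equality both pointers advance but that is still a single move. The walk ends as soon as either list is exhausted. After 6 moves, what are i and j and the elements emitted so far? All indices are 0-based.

i=3, j=3, emitted=[]

i=0 j=0: 0<8, i++
i=1 j=0: 10>8, j++
i=1 j=1: 10<11, i++
i=2 j=1: 17>11, j++
i=2 j=2: 17>13, j++
i=2 j=3: 17<19, i++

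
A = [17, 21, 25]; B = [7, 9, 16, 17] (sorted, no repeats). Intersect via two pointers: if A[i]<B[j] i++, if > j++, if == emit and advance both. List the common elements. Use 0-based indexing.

i=0 j=0: 17>7, j++
i=0 j=1: 17>9, j++
i=0 j=2: 17>16, j++
i=0 j=3: 17==17 emit, i++,j++

intersection = [17]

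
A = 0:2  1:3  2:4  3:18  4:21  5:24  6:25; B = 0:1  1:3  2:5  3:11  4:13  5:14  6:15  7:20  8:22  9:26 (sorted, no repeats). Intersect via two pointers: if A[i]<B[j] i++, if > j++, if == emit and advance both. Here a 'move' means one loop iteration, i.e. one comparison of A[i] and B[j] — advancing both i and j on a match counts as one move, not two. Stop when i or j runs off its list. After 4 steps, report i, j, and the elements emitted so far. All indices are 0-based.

i=3, j=2, emitted=[3]

[i=0,j=0] 2>1 → j++
[i=0,j=1] 2<3 → i++
[i=1,j=1] 3==3 emit → i++,j++
[i=2,j=2] 4<5 → i++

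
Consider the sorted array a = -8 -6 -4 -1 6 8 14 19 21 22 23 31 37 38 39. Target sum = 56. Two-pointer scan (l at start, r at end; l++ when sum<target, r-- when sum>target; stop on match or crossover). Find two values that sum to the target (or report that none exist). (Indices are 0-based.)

(19, 37)

[0,14] -8+39=31 <56 → l++
[1,14] -6+39=33 <56 → l++
[2,14] -4+39=35 <56 → l++
[3,14] -1+39=38 <56 → l++
[4,14] 6+39=45 <56 → l++
[5,14] 8+39=47 <56 → l++
[6,14] 14+39=53 <56 → l++
[7,14] 19+39=58 >56 → r--
[7,13] 19+38=57 >56 → r--
[7,12] 19+37=56 → found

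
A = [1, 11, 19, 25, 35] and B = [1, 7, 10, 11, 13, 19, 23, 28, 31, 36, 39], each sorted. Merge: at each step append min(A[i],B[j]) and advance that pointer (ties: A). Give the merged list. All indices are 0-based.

i=0 j=0: A[i]=1<=B[j]=1 take 1, i++
i=1 j=0: A[i]=11>B[j]=1 take 1, j++
i=1 j=1: A[i]=11>B[j]=7 take 7, j++
i=1 j=2: A[i]=11>B[j]=10 take 10, j++
i=1 j=3: A[i]=11<=B[j]=11 take 11, i++
i=2 j=3: A[i]=19>B[j]=11 take 11, j++
i=2 j=4: A[i]=19>B[j]=13 take 13, j++
i=2 j=5: A[i]=19<=B[j]=19 take 19, i++
i=3 j=5: A[i]=25>B[j]=19 take 19, j++
i=3 j=6: A[i]=25>B[j]=23 take 23, j++
i=3 j=7: A[i]=25<=B[j]=28 take 25, i++
i=4 j=7: A[i]=35>B[j]=28 take 28, j++
i=4 j=8: A[i]=35>B[j]=31 take 31, j++
i=4 j=9: A[i]=35<=B[j]=36 take 35, i++
i=5 j=9: A done, take B[j]=36, j++
i=5 j=10: A done, take B[j]=39, j++

[1, 1, 7, 10, 11, 11, 13, 19, 19, 23, 25, 28, 31, 35, 36, 39]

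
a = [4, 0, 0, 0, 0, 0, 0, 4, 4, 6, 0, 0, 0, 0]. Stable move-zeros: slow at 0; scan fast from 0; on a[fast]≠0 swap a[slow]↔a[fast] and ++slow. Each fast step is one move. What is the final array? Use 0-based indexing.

[4, 4, 4, 6, 0, 0, 0, 0, 0, 0, 0, 0, 0, 0]

(s=0,f=0) a[fast]=4≠0 swap→a[0]=4 → slow++,fast++
(s=1,f=1) a[fast]=0 → fast++
(s=1,f=2) a[fast]=0 → fast++
(s=1,f=3) a[fast]=0 → fast++
(s=1,f=4) a[fast]=0 → fast++
(s=1,f=5) a[fast]=0 → fast++
(s=1,f=6) a[fast]=0 → fast++
(s=1,f=7) a[fast]=4≠0 swap→a[1]=4 → slow++,fast++
(s=2,f=8) a[fast]=4≠0 swap→a[2]=4 → slow++,fast++
(s=3,f=9) a[fast]=6≠0 swap→a[3]=6 → slow++,fast++
(s=4,f=10) a[fast]=0 → fast++
(s=4,f=11) a[fast]=0 → fast++
(s=4,f=12) a[fast]=0 → fast++
(s=4,f=13) a[fast]=0 → fast++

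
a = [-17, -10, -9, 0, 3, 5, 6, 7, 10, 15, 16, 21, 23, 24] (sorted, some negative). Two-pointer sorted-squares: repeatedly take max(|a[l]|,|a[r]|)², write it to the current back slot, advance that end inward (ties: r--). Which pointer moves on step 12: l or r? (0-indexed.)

l=0 r=13: |-17|<=|24| out[13]=576, r--
l=0 r=12: |-17|<=|23| out[12]=529, r--
l=0 r=11: |-17|<=|21| out[11]=441, r--
l=0 r=10: |-17|>|16| out[10]=289, l++
l=1 r=10: |-10|<=|16| out[9]=256, r--
l=1 r=9: |-10|<=|15| out[8]=225, r--
l=1 r=8: |-10|<=|10| out[7]=100, r--
l=1 r=7: |-10|>|7| out[6]=100, l++
l=2 r=7: |-9|>|7| out[5]=81, l++
l=3 r=7: |0|<=|7| out[4]=49, r--
l=3 r=6: |0|<=|6| out[3]=36, r--
l=3 r=5: |0|<=|5| out[2]=25, r--

r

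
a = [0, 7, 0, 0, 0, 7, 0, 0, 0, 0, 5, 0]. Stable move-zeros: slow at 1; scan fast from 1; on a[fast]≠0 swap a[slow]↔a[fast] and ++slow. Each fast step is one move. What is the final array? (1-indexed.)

[7, 7, 5, 0, 0, 0, 0, 0, 0, 0, 0, 0]

slow=1 fast=1: a[fast]=0, fast++
slow=1 fast=2: a[fast]=7≠0 swap→a[1]=7, slow++,fast++
slow=2 fast=3: a[fast]=0, fast++
slow=2 fast=4: a[fast]=0, fast++
slow=2 fast=5: a[fast]=0, fast++
slow=2 fast=6: a[fast]=7≠0 swap→a[2]=7, slow++,fast++
slow=3 fast=7: a[fast]=0, fast++
slow=3 fast=8: a[fast]=0, fast++
slow=3 fast=9: a[fast]=0, fast++
slow=3 fast=10: a[fast]=0, fast++
slow=3 fast=11: a[fast]=5≠0 swap→a[3]=5, slow++,fast++
slow=4 fast=12: a[fast]=0, fast++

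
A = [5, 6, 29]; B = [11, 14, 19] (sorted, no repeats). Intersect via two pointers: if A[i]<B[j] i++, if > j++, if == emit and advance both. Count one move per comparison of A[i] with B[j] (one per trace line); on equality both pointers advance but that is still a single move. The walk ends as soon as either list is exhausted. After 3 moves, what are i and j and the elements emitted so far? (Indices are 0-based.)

i=2, j=1, emitted=[]

[i=0,j=0] 5<11 → i++
[i=1,j=0] 6<11 → i++
[i=2,j=0] 29>11 → j++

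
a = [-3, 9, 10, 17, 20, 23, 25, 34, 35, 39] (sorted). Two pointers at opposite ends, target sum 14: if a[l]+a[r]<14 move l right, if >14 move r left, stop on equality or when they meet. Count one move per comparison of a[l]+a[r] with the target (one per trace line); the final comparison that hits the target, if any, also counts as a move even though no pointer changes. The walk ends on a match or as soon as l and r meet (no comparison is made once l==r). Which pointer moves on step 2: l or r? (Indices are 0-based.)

r

l=0 r=9: -3+39=36 >14, r--
l=0 r=8: -3+35=32 >14, r--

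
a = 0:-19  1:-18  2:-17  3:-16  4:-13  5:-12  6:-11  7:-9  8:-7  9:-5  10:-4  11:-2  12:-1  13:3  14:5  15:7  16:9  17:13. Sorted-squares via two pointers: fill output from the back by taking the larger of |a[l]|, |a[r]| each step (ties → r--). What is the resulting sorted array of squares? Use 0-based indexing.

[1, 4, 9, 16, 25, 25, 49, 49, 81, 81, 121, 144, 169, 169, 256, 289, 324, 361]

l=0 r=17: |-19|>|13| out[17]=361, l++
l=1 r=17: |-18|>|13| out[16]=324, l++
l=2 r=17: |-17|>|13| out[15]=289, l++
l=3 r=17: |-16|>|13| out[14]=256, l++
l=4 r=17: |-13|<=|13| out[13]=169, r--
l=4 r=16: |-13|>|9| out[12]=169, l++
l=5 r=16: |-12|>|9| out[11]=144, l++
l=6 r=16: |-11|>|9| out[10]=121, l++
l=7 r=16: |-9|<=|9| out[9]=81, r--
l=7 r=15: |-9|>|7| out[8]=81, l++
l=8 r=15: |-7|<=|7| out[7]=49, r--
l=8 r=14: |-7|>|5| out[6]=49, l++
l=9 r=14: |-5|<=|5| out[5]=25, r--
l=9 r=13: |-5|>|3| out[4]=25, l++
l=10 r=13: |-4|>|3| out[3]=16, l++
l=11 r=13: |-2|<=|3| out[2]=9, r--
l=11 r=12: |-2|>|-1| out[1]=4, l++
l=12 r=12: |-1|<=|-1| out[0]=1, r--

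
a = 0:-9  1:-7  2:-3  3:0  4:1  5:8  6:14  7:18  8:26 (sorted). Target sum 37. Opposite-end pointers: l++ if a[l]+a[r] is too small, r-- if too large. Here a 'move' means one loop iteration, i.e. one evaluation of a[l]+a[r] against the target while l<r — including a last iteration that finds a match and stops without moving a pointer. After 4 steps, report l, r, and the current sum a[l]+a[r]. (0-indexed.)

l=4, r=8, sum=27

l=0 r=8: -9+26=17 <37, l++
l=1 r=8: -7+26=19 <37, l++
l=2 r=8: -3+26=23 <37, l++
l=3 r=8: 0+26=26 <37, l++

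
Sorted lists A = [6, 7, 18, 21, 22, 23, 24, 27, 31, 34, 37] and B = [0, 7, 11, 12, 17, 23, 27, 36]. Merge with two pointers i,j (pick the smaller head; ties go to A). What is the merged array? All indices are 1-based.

[0, 6, 7, 7, 11, 12, 17, 18, 21, 22, 23, 23, 24, 27, 27, 31, 34, 36, 37]

i=1 j=1: A[i]=6>B[j]=0 take 0, j++
i=1 j=2: A[i]=6<=B[j]=7 take 6, i++
i=2 j=2: A[i]=7<=B[j]=7 take 7, i++
i=3 j=2: A[i]=18>B[j]=7 take 7, j++
i=3 j=3: A[i]=18>B[j]=11 take 11, j++
i=3 j=4: A[i]=18>B[j]=12 take 12, j++
i=3 j=5: A[i]=18>B[j]=17 take 17, j++
i=3 j=6: A[i]=18<=B[j]=23 take 18, i++
i=4 j=6: A[i]=21<=B[j]=23 take 21, i++
i=5 j=6: A[i]=22<=B[j]=23 take 22, i++
i=6 j=6: A[i]=23<=B[j]=23 take 23, i++
i=7 j=6: A[i]=24>B[j]=23 take 23, j++
i=7 j=7: A[i]=24<=B[j]=27 take 24, i++
i=8 j=7: A[i]=27<=B[j]=27 take 27, i++
i=9 j=7: A[i]=31>B[j]=27 take 27, j++
i=9 j=8: A[i]=31<=B[j]=36 take 31, i++
i=10 j=8: A[i]=34<=B[j]=36 take 34, i++
i=11 j=8: A[i]=37>B[j]=36 take 36, j++
i=11 j=9: B done, take A[i]=37, i++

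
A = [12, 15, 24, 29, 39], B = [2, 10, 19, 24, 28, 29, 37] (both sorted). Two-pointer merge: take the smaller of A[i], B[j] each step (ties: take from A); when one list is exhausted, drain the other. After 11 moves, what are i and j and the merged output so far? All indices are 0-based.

i=4, j=7, merged so far=[2, 10, 12, 15, 19, 24, 24, 28, 29, 29, 37]

[i=0,j=0] A[i]=12>B[j]=2 take 2 → j++
[i=0,j=1] A[i]=12>B[j]=10 take 10 → j++
[i=0,j=2] A[i]=12<=B[j]=19 take 12 → i++
[i=1,j=2] A[i]=15<=B[j]=19 take 15 → i++
[i=2,j=2] A[i]=24>B[j]=19 take 19 → j++
[i=2,j=3] A[i]=24<=B[j]=24 take 24 → i++
[i=3,j=3] A[i]=29>B[j]=24 take 24 → j++
[i=3,j=4] A[i]=29>B[j]=28 take 28 → j++
[i=3,j=5] A[i]=29<=B[j]=29 take 29 → i++
[i=4,j=5] A[i]=39>B[j]=29 take 29 → j++
[i=4,j=6] A[i]=39>B[j]=37 take 37 → j++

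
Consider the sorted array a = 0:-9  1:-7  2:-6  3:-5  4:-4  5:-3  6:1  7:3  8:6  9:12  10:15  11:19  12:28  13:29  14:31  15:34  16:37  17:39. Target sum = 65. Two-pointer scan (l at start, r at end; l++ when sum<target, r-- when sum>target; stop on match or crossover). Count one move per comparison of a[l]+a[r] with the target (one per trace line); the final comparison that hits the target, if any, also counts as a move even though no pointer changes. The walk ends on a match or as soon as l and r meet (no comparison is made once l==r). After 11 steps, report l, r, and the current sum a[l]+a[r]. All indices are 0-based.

l=11, r=17, sum=58

[0,17] -9+39=30 <65 → l++
[1,17] -7+39=32 <65 → l++
[2,17] -6+39=33 <65 → l++
[3,17] -5+39=34 <65 → l++
[4,17] -4+39=35 <65 → l++
[5,17] -3+39=36 <65 → l++
[6,17] 1+39=40 <65 → l++
[7,17] 3+39=42 <65 → l++
[8,17] 6+39=45 <65 → l++
[9,17] 12+39=51 <65 → l++
[10,17] 15+39=54 <65 → l++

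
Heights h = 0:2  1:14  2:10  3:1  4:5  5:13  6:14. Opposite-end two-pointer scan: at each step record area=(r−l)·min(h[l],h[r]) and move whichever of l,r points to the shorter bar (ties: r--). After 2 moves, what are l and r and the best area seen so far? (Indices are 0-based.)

l=0 r=6: min(2,14)*6=12 best=12 *, l++
l=1 r=6: min(14,14)*5=70 best=70 *, r--

l=1, r=5, best area=70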